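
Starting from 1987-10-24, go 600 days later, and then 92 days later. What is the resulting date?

Adding 600 days from October 24, 1987:
October has 31 days, so 31 − 24 = 7 days remain after October 24, 1987; 600 − 7 = 593 left.
November 1987 has 30 days: 593 − 30 = 563 left.
December 1987 has 31 days: 563 − 31 = 532 left.
January 1988 has 31 days: 532 − 31 = 501 left.
February 1988 has 29 days (1988 is a leap year): 501 − 29 = 472 left.
March 1988 has 31 days: 472 − 31 = 441 left.
April 1988 has 30 days: 441 − 30 = 411 left.
May 1988 has 31 days: 411 − 31 = 380 left.
June 1988 has 30 days: 380 − 30 = 350 left.
July 1988 has 31 days: 350 − 31 = 319 left.
August 1988 has 31 days: 319 − 31 = 288 left.
September 1988 has 30 days: 288 − 30 = 258 left.
October 1988 has 31 days: 258 − 31 = 227 left.
November 1988 has 30 days: 227 − 30 = 197 left.
December 1988 has 31 days: 197 − 31 = 166 left.
January 1989 has 31 days: 166 − 31 = 135 left.
February 1989 has 28 days (1989 is not a leap year): 135 − 28 = 107 left.
March 1989 has 31 days: 107 − 31 = 76 left.
April 1989 has 30 days: 76 − 30 = 46 left.
May 1989 has 31 days: 46 − 31 = 15 left.
15 days into June 1989 → June 15, 1989.
Counting forward 92 days from June 15, 1989:
June has 30 days, so 30 − 15 = 15 days remain after June 15, 1989; 92 − 15 = 77 left.
July 1989 has 31 days: 77 − 31 = 46 left.
August 1989 has 31 days: 46 − 31 = 15 left.
15 days into September 1989 → September 15, 1989.

September 15, 1989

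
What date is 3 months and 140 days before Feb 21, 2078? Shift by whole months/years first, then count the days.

Subtracting 3 months and 140 days from February 21, 2078: first the month/year part, then the days.
month 2 − 3 = -1, which is month 11 of year 2077 → November 2077.
Day 21 is valid in November, giving November 21, 2077.
Now subtract 140 days from November 21, 2077.
Going back 21 days from November 21, 2077 reaches the end of the previous month; 140 − 21 = 119 left.
October 2077 has 31 days: 119 − 31 = 88 left.
September 2077 has 30 days: 88 − 30 = 58 left.
August 2077 has 31 days: 58 − 31 = 27 left.
July 2077 has 31 days; 31 − 27 = 4 → July 4, 2077.

July 4, 2077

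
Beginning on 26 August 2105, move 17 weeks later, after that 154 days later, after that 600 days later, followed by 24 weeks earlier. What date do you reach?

August 1, 2107

Advancing 17 weeks (= 119 days) from August 26, 2105:
August has 31 days, so 31 − 26 = 5 days remain after August 26, 2105; 119 − 5 = 114 left.
September 2105 has 30 days: 114 − 30 = 84 left.
October 2105 has 31 days: 84 − 31 = 53 left.
November 2105 has 30 days: 53 − 30 = 23 left.
23 days into December 2105 → December 23, 2105.
Adding 154 days from December 23, 2105:
December has 31 days, so 31 − 23 = 8 days remain after December 23, 2105; 154 − 8 = 146 left.
January 2106 has 31 days: 146 − 31 = 115 left.
February 2106 has 28 days (2106 is not a leap year): 115 − 28 = 87 left.
March 2106 has 31 days: 87 − 31 = 56 left.
April 2106 has 30 days: 56 − 30 = 26 left.
26 days into May 2106 → May 26, 2106.
Counting forward 600 days from May 26, 2106:
May has 31 days, so 31 − 26 = 5 days remain after May 26, 2106; 600 − 5 = 595 left.
June 2106 has 30 days: 595 − 30 = 565 left.
July 2106 has 31 days: 565 − 31 = 534 left.
August 2106 has 31 days: 534 − 31 = 503 left.
September 2106 has 30 days: 503 − 30 = 473 left.
October 2106 has 31 days: 473 − 31 = 442 left.
November 2106 has 30 days: 442 − 30 = 412 left.
December 2106 has 31 days: 412 − 31 = 381 left.
January 2107 has 31 days: 381 − 31 = 350 left.
February 2107 has 28 days (2107 is not a leap year): 350 − 28 = 322 left.
March 2107 has 31 days: 322 − 31 = 291 left.
April 2107 has 30 days: 291 − 30 = 261 left.
May 2107 has 31 days: 261 − 31 = 230 left.
June 2107 has 30 days: 230 − 30 = 200 left.
July 2107 has 31 days: 200 − 31 = 169 left.
August 2107 has 31 days: 169 − 31 = 138 left.
September 2107 has 30 days: 138 − 30 = 108 left.
October 2107 has 31 days: 108 − 31 = 77 left.
November 2107 has 30 days: 77 − 30 = 47 left.
December 2107 has 31 days: 47 − 31 = 16 left.
16 days into January 2108 → January 16, 2108.
Subtracting 24 weeks (= 168 days) from January 16, 2108:
Going back 16 days from January 16, 2108 reaches the end of the previous month; 168 − 16 = 152 left.
December 2107 has 31 days: 152 − 31 = 121 left.
November 2107 has 30 days: 121 − 30 = 91 left.
October 2107 has 31 days: 91 − 31 = 60 left.
September 2107 has 30 days: 60 − 30 = 30 left.
August 2107 has 31 days; 31 − 30 = 1 → August 1, 2107.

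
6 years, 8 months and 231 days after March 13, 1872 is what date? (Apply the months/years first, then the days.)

July 2, 1879

Adding 6 years, 8 months and 231 days from March 13, 1872: first the month/year part, then the days.
+6 years → 1878; month 3 + 8 = 11 → November 1878.
Day 13 is valid in November, giving November 13, 1878.
Now add 231 days from November 13, 1878.
November has 30 days, so 30 − 13 = 17 days remain after November 13, 1878; 231 − 17 = 214 left.
December 1878 has 31 days: 214 − 31 = 183 left.
January 1879 has 31 days: 183 − 31 = 152 left.
February 1879 has 28 days (1879 is not a leap year): 152 − 28 = 124 left.
March 1879 has 31 days: 124 − 31 = 93 left.
April 1879 has 30 days: 93 − 30 = 63 left.
May 1879 has 31 days: 63 − 31 = 32 left.
June 1879 has 30 days: 32 − 30 = 2 left.
2 days into July 1879 → July 2, 1879.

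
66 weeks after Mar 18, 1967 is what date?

Advancing 66 weeks = 462 days from March 18, 1967.
March has 31 days, so 31 − 18 = 13 days remain after March 18, 1967; 462 − 13 = 449 left.
April 1967 has 30 days: 449 − 30 = 419 left.
May 1967 has 31 days: 419 − 31 = 388 left.
June 1967 has 30 days: 388 − 30 = 358 left.
July 1967 has 31 days: 358 − 31 = 327 left.
August 1967 has 31 days: 327 − 31 = 296 left.
September 1967 has 30 days: 296 − 30 = 266 left.
October 1967 has 31 days: 266 − 31 = 235 left.
November 1967 has 30 days: 235 − 30 = 205 left.
December 1967 has 31 days: 205 − 31 = 174 left.
January 1968 has 31 days: 174 − 31 = 143 left.
February 1968 has 29 days (1968 is a leap year): 143 − 29 = 114 left.
March 1968 has 31 days: 114 − 31 = 83 left.
April 1968 has 30 days: 83 − 30 = 53 left.
May 1968 has 31 days: 53 − 31 = 22 left.
22 days into June 1968 → June 22, 1968.

June 22, 1968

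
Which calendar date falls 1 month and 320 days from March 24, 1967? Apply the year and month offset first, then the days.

Counting forward 1 month and 320 days from March 24, 1967: first the month/year part, then the days.
month 3 + 1 = 4 → April 1967.
Day 24 is valid in April, giving April 24, 1967.
Now add 320 days from April 24, 1967.
April has 30 days, so 30 − 24 = 6 days remain after April 24, 1967; 320 − 6 = 314 left.
May 1967 has 31 days: 314 − 31 = 283 left.
June 1967 has 30 days: 283 − 30 = 253 left.
July 1967 has 31 days: 253 − 31 = 222 left.
August 1967 has 31 days: 222 − 31 = 191 left.
September 1967 has 30 days: 191 − 30 = 161 left.
October 1967 has 31 days: 161 − 31 = 130 left.
November 1967 has 30 days: 130 − 30 = 100 left.
December 1967 has 31 days: 100 − 31 = 69 left.
January 1968 has 31 days: 69 − 31 = 38 left.
February 1968 has 29 days (1968 is a leap year): 38 − 29 = 9 left.
9 days into March 1968 → March 9, 1968.

March 9, 1968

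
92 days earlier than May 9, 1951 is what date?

February 6, 1951

Going back 92 days from May 9, 1951.
Going back 9 days from May 9, 1951 reaches the end of the previous month; 92 − 9 = 83 left.
April 1951 has 30 days: 83 − 30 = 53 left.
March 1951 has 31 days: 53 − 31 = 22 left.
February 1951 has 28 days; 28 − 22 = 6 → February 6, 1951.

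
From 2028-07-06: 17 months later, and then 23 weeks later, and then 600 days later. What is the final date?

January 6, 2032

Advancing 17 months from July 6, 2028:
month 7 + 17 = 24, which is month 12 of year 2029 → December 2029.
Day 6 is valid in December, giving December 6, 2029.
Advancing 23 weeks (= 161 days) from December 6, 2029:
December has 31 days, so 31 − 6 = 25 days remain after December 6, 2029; 161 − 25 = 136 left.
January 2030 has 31 days: 136 − 31 = 105 left.
February 2030 has 28 days (2030 is not a leap year): 105 − 28 = 77 left.
March 2030 has 31 days: 77 − 31 = 46 left.
April 2030 has 30 days: 46 − 30 = 16 left.
16 days into May 2030 → May 16, 2030.
Advancing 600 days from May 16, 2030:
May has 31 days, so 31 − 16 = 15 days remain after May 16, 2030; 600 − 15 = 585 left.
June 2030 has 30 days: 585 − 30 = 555 left.
July 2030 has 31 days: 555 − 31 = 524 left.
August 2030 has 31 days: 524 − 31 = 493 left.
September 2030 has 30 days: 493 − 30 = 463 left.
October 2030 has 31 days: 463 − 31 = 432 left.
November 2030 has 30 days: 432 − 30 = 402 left.
December 2030 has 31 days: 402 − 31 = 371 left.
January 2031 has 31 days: 371 − 31 = 340 left.
February 2031 has 28 days (2031 is not a leap year): 340 − 28 = 312 left.
March 2031 has 31 days: 312 − 31 = 281 left.
April 2031 has 30 days: 281 − 30 = 251 left.
May 2031 has 31 days: 251 − 31 = 220 left.
June 2031 has 30 days: 220 − 30 = 190 left.
July 2031 has 31 days: 190 − 31 = 159 left.
August 2031 has 31 days: 159 − 31 = 128 left.
September 2031 has 30 days: 128 − 30 = 98 left.
October 2031 has 31 days: 98 − 31 = 67 left.
November 2031 has 30 days: 67 − 30 = 37 left.
December 2031 has 31 days: 37 − 31 = 6 left.
6 days into January 2032 → January 6, 2032.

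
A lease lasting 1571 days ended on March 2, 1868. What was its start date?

November 13, 1863

Counting back 1571 days from March 2, 1868.
Going back 2 days from March 2, 1868 reaches the end of the previous month; 1571 − 2 = 1569 left.
February 1868 has 29 days (1868 is a leap year): 1569 − 29 = 1540 left.
January 1868 has 31 days: 1540 − 31 = 1509 left.
December 1867 has 31 days: 1509 − 31 = 1478 left.
November 1867 has 30 days: 1478 − 30 = 1448 left.
October 1867 has 31 days: 1448 − 31 = 1417 left.
September 1867 has 30 days: 1417 − 30 = 1387 left.
August 1867 has 31 days: 1387 − 31 = 1356 left.
July 1867 has 31 days: 1356 − 31 = 1325 left.
June 1867 has 30 days: 1325 − 30 = 1295 left.
May 1867 has 31 days: 1295 − 31 = 1264 left.
April 1867 has 30 days: 1264 − 30 = 1234 left.
March 1867 has 31 days: 1234 − 31 = 1203 left.
February 1867 has 28 days (1867 is not a leap year): 1203 − 28 = 1175 left.
January 1867 has 31 days: 1175 − 31 = 1144 left.
December 1866 has 31 days: 1144 − 31 = 1113 left.
November 1866 has 30 days: 1113 − 30 = 1083 left.
October 1866 has 31 days: 1083 − 31 = 1052 left.
September 1866 has 30 days: 1052 − 30 = 1022 left.
August 1866 has 31 days: 1022 − 31 = 991 left.
July 1866 has 31 days: 991 − 31 = 960 left.
June 1866 has 30 days: 960 − 30 = 930 left.
May 1866 has 31 days: 930 − 31 = 899 left.
April 1866 has 30 days: 899 − 30 = 869 left.
March 1866 has 31 days: 869 − 31 = 838 left.
February 1866 has 28 days (1866 is not a leap year): 838 − 28 = 810 left.
January 1866 has 31 days: 810 − 31 = 779 left.
December 1865 has 31 days: 779 − 31 = 748 left.
November 1865 has 30 days: 748 − 30 = 718 left.
October 1865 has 31 days: 718 − 31 = 687 left.
September 1865 has 30 days: 687 − 30 = 657 left.
August 1865 has 31 days: 657 − 31 = 626 left.
July 1865 has 31 days: 626 − 31 = 595 left.
June 1865 has 30 days: 595 − 30 = 565 left.
May 1865 has 31 days: 565 − 31 = 534 left.
April 1865 has 30 days: 534 − 30 = 504 left.
March 1865 has 31 days: 504 − 31 = 473 left.
February 1865 has 28 days (1865 is not a leap year): 473 − 28 = 445 left.
January 1865 has 31 days: 445 − 31 = 414 left.
December 1864 has 31 days: 414 − 31 = 383 left.
November 1864 has 30 days: 383 − 30 = 353 left.
October 1864 has 31 days: 353 − 31 = 322 left.
September 1864 has 30 days: 322 − 30 = 292 left.
August 1864 has 31 days: 292 − 31 = 261 left.
July 1864 has 31 days: 261 − 31 = 230 left.
June 1864 has 30 days: 230 − 30 = 200 left.
May 1864 has 31 days: 200 − 31 = 169 left.
April 1864 has 30 days: 169 − 30 = 139 left.
March 1864 has 31 days: 139 − 31 = 108 left.
February 1864 has 29 days (1864 is a leap year): 108 − 29 = 79 left.
January 1864 has 31 days: 79 − 31 = 48 left.
December 1863 has 31 days: 48 − 31 = 17 left.
November 1863 has 30 days; 30 − 17 = 13 → November 13, 1863.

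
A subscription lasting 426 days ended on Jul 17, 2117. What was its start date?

May 17, 2116

Counting back 426 days from July 17, 2117.
Going back 17 days from July 17, 2117 reaches the end of the previous month; 426 − 17 = 409 left.
June 2117 has 30 days: 409 − 30 = 379 left.
May 2117 has 31 days: 379 − 31 = 348 left.
April 2117 has 30 days: 348 − 30 = 318 left.
March 2117 has 31 days: 318 − 31 = 287 left.
February 2117 has 28 days (2117 is not a leap year): 287 − 28 = 259 left.
January 2117 has 31 days: 259 − 31 = 228 left.
December 2116 has 31 days: 228 − 31 = 197 left.
November 2116 has 30 days: 197 − 30 = 167 left.
October 2116 has 31 days: 167 − 31 = 136 left.
September 2116 has 30 days: 136 − 30 = 106 left.
August 2116 has 31 days: 106 − 31 = 75 left.
July 2116 has 31 days: 75 − 31 = 44 left.
June 2116 has 30 days: 44 − 30 = 14 left.
May 2116 has 31 days; 31 − 14 = 17 → May 17, 2116.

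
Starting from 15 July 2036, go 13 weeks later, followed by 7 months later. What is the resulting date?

May 14, 2037

Adding 13 weeks (= 91 days) from July 15, 2036:
July has 31 days, so 31 − 15 = 16 days remain after July 15, 2036; 91 − 16 = 75 left.
August 2036 has 31 days: 75 − 31 = 44 left.
September 2036 has 30 days: 44 − 30 = 14 left.
14 days into October 2036 → October 14, 2036.
Advancing 7 months from October 14, 2036:
month 10 + 7 = 17, which is month 5 of year 2037 → May 2037.
Day 14 is valid in May, giving May 14, 2037.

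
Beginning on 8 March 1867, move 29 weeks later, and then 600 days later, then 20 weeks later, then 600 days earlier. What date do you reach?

Counting forward 29 weeks (= 203 days) from March 8, 1867:
March has 31 days, so 31 − 8 = 23 days remain after March 8, 1867; 203 − 23 = 180 left.
April 1867 has 30 days: 180 − 30 = 150 left.
May 1867 has 31 days: 150 − 31 = 119 left.
June 1867 has 30 days: 119 − 30 = 89 left.
July 1867 has 31 days: 89 − 31 = 58 left.
August 1867 has 31 days: 58 − 31 = 27 left.
27 days into September 1867 → September 27, 1867.
Adding 600 days from September 27, 1867:
September has 30 days, so 30 − 27 = 3 days remain after September 27, 1867; 600 − 3 = 597 left.
October 1867 has 31 days: 597 − 31 = 566 left.
November 1867 has 30 days: 566 − 30 = 536 left.
December 1867 has 31 days: 536 − 31 = 505 left.
January 1868 has 31 days: 505 − 31 = 474 left.
February 1868 has 29 days (1868 is a leap year): 474 − 29 = 445 left.
March 1868 has 31 days: 445 − 31 = 414 left.
April 1868 has 30 days: 414 − 30 = 384 left.
May 1868 has 31 days: 384 − 31 = 353 left.
June 1868 has 30 days: 353 − 30 = 323 left.
July 1868 has 31 days: 323 − 31 = 292 left.
August 1868 has 31 days: 292 − 31 = 261 left.
September 1868 has 30 days: 261 − 30 = 231 left.
October 1868 has 31 days: 231 − 31 = 200 left.
November 1868 has 30 days: 200 − 30 = 170 left.
December 1868 has 31 days: 170 − 31 = 139 left.
January 1869 has 31 days: 139 − 31 = 108 left.
February 1869 has 28 days (1869 is not a leap year): 108 − 28 = 80 left.
March 1869 has 31 days: 80 − 31 = 49 left.
April 1869 has 30 days: 49 − 30 = 19 left.
19 days into May 1869 → May 19, 1869.
Advancing 20 weeks (= 140 days) from May 19, 1869:
May has 31 days, so 31 − 19 = 12 days remain after May 19, 1869; 140 − 12 = 128 left.
June 1869 has 30 days: 128 − 30 = 98 left.
July 1869 has 31 days: 98 − 31 = 67 left.
August 1869 has 31 days: 67 − 31 = 36 left.
September 1869 has 30 days: 36 − 30 = 6 left.
6 days into October 1869 → October 6, 1869.
Subtracting 600 days from October 6, 1869:
Going back 6 days from October 6, 1869 reaches the end of the previous month; 600 − 6 = 594 left.
September 1869 has 30 days: 594 − 30 = 564 left.
August 1869 has 31 days: 564 − 31 = 533 left.
July 1869 has 31 days: 533 − 31 = 502 left.
June 1869 has 30 days: 502 − 30 = 472 left.
May 1869 has 31 days: 472 − 31 = 441 left.
April 1869 has 30 days: 441 − 30 = 411 left.
March 1869 has 31 days: 411 − 31 = 380 left.
February 1869 has 28 days (1869 is not a leap year): 380 − 28 = 352 left.
January 1869 has 31 days: 352 − 31 = 321 left.
December 1868 has 31 days: 321 − 31 = 290 left.
November 1868 has 30 days: 290 − 30 = 260 left.
October 1868 has 31 days: 260 − 31 = 229 left.
September 1868 has 30 days: 229 − 30 = 199 left.
August 1868 has 31 days: 199 − 31 = 168 left.
July 1868 has 31 days: 168 − 31 = 137 left.
June 1868 has 30 days: 137 − 30 = 107 left.
May 1868 has 31 days: 107 − 31 = 76 left.
April 1868 has 30 days: 76 − 30 = 46 left.
March 1868 has 31 days: 46 − 31 = 15 left.
February 1868 has 29 days; 29 − 15 = 14 → February 14, 1868.

February 14, 1868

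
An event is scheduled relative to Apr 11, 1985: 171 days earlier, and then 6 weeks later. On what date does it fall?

Counting back 171 days from April 11, 1985:
Going back 11 days from April 11, 1985 reaches the end of the previous month; 171 − 11 = 160 left.
March 1985 has 31 days: 160 − 31 = 129 left.
February 1985 has 28 days (1985 is not a leap year): 129 − 28 = 101 left.
January 1985 has 31 days: 101 − 31 = 70 left.
December 1984 has 31 days: 70 − 31 = 39 left.
November 1984 has 30 days: 39 − 30 = 9 left.
October 1984 has 31 days; 31 − 9 = 22 → October 22, 1984.
Adding 6 weeks (= 42 days) from October 22, 1984:
October has 31 days, so 31 − 22 = 9 days remain after October 22, 1984; 42 − 9 = 33 left.
November 1984 has 30 days: 33 − 30 = 3 left.
3 days into December 1984 → December 3, 1984.

December 3, 1984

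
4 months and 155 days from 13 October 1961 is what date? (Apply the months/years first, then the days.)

July 18, 1962

Counting forward 4 months and 155 days from October 13, 1961: first the month/year part, then the days.
month 10 + 4 = 14, which is month 2 of year 1962 → February 1962.
Day 13 is valid in February, giving February 13, 1962.
Now add 155 days from February 13, 1962.
February has 28 days, so 28 − 13 = 15 days remain after February 13, 1962; 155 − 15 = 140 left.
March 1962 has 31 days: 140 − 31 = 109 left.
April 1962 has 30 days: 109 − 30 = 79 left.
May 1962 has 31 days: 79 − 31 = 48 left.
June 1962 has 30 days: 48 − 30 = 18 left.
18 days into July 1962 → July 18, 1962.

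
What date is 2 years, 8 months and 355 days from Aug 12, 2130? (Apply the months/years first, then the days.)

Counting forward 2 years, 8 months and 355 days from August 12, 2130: first the month/year part, then the days.
+2 years → 2132; month 8 + 8 = 16, which is month 4 of year 2133 → April 2133.
Day 12 is valid in April, giving April 12, 2133.
Now add 355 days from April 12, 2133.
April has 30 days, so 30 − 12 = 18 days remain after April 12, 2133; 355 − 18 = 337 left.
May 2133 has 31 days: 337 − 31 = 306 left.
June 2133 has 30 days: 306 − 30 = 276 left.
July 2133 has 31 days: 276 − 31 = 245 left.
August 2133 has 31 days: 245 − 31 = 214 left.
September 2133 has 30 days: 214 − 30 = 184 left.
October 2133 has 31 days: 184 − 31 = 153 left.
November 2133 has 30 days: 153 − 30 = 123 left.
December 2133 has 31 days: 123 − 31 = 92 left.
January 2134 has 31 days: 92 − 31 = 61 left.
February 2134 has 28 days (2134 is not a leap year): 61 − 28 = 33 left.
March 2134 has 31 days: 33 − 31 = 2 left.
2 days into April 2134 → April 2, 2134.

April 2, 2134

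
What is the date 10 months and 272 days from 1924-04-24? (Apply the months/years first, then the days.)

November 23, 1925

Counting forward 10 months and 272 days from April 24, 1924: first the month/year part, then the days.
month 4 + 10 = 14, which is month 2 of year 1925 → February 1925.
Day 24 is valid in February, giving February 24, 1925.
Now add 272 days from February 24, 1925.
February has 28 days, so 28 − 24 = 4 days remain after February 24, 1925; 272 − 4 = 268 left.
March 1925 has 31 days: 268 − 31 = 237 left.
April 1925 has 30 days: 237 − 30 = 207 left.
May 1925 has 31 days: 207 − 31 = 176 left.
June 1925 has 30 days: 176 − 30 = 146 left.
July 1925 has 31 days: 146 − 31 = 115 left.
August 1925 has 31 days: 115 − 31 = 84 left.
September 1925 has 30 days: 84 − 30 = 54 left.
October 1925 has 31 days: 54 − 31 = 23 left.
23 days into November 1925 → November 23, 1925.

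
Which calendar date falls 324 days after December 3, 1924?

Adding 324 days from December 3, 1924.
December has 31 days, so 31 − 3 = 28 days remain after December 3, 1924; 324 − 28 = 296 left.
January 1925 has 31 days: 296 − 31 = 265 left.
February 1925 has 28 days (1925 is not a leap year): 265 − 28 = 237 left.
March 1925 has 31 days: 237 − 31 = 206 left.
April 1925 has 30 days: 206 − 30 = 176 left.
May 1925 has 31 days: 176 − 31 = 145 left.
June 1925 has 30 days: 145 − 30 = 115 left.
July 1925 has 31 days: 115 − 31 = 84 left.
August 1925 has 31 days: 84 − 31 = 53 left.
September 1925 has 30 days: 53 − 30 = 23 left.
23 days into October 1925 → October 23, 1925.

October 23, 1925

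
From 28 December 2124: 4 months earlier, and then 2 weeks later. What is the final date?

Counting back 4 months from December 28, 2124:
month 12 − 4 = 8 → August 2124.
Day 28 is valid in August, giving August 28, 2124.
Advancing 2 weeks (= 14 days) from August 28, 2124:
August has 31 days, so 31 − 28 = 3 days remain after August 28, 2124; 14 − 3 = 11 left.
11 days into September 2124 → September 11, 2124.

September 11, 2124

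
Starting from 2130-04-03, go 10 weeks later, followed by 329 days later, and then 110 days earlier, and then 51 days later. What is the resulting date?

Adding 10 weeks (= 70 days) from April 3, 2130:
April has 30 days, so 30 − 3 = 27 days remain after April 3, 2130; 70 − 27 = 43 left.
May 2130 has 31 days: 43 − 31 = 12 left.
12 days into June 2130 → June 12, 2130.
Adding 329 days from June 12, 2130:
June has 30 days, so 30 − 12 = 18 days remain after June 12, 2130; 329 − 18 = 311 left.
July 2130 has 31 days: 311 − 31 = 280 left.
August 2130 has 31 days: 280 − 31 = 249 left.
September 2130 has 30 days: 249 − 30 = 219 left.
October 2130 has 31 days: 219 − 31 = 188 left.
November 2130 has 30 days: 188 − 30 = 158 left.
December 2130 has 31 days: 158 − 31 = 127 left.
January 2131 has 31 days: 127 − 31 = 96 left.
February 2131 has 28 days (2131 is not a leap year): 96 − 28 = 68 left.
March 2131 has 31 days: 68 − 31 = 37 left.
April 2131 has 30 days: 37 − 30 = 7 left.
7 days into May 2131 → May 7, 2131.
Counting back 110 days from May 7, 2131:
Going back 7 days from May 7, 2131 reaches the end of the previous month; 110 − 7 = 103 left.
April 2131 has 30 days: 103 − 30 = 73 left.
March 2131 has 31 days: 73 − 31 = 42 left.
February 2131 has 28 days (2131 is not a leap year): 42 − 28 = 14 left.
January 2131 has 31 days; 31 − 14 = 17 → January 17, 2131.
Adding 51 days from January 17, 2131:
January has 31 days, so 31 − 17 = 14 days remain after January 17, 2131; 51 − 14 = 37 left.
February 2131 has 28 days (2131 is not a leap year): 37 − 28 = 9 left.
9 days into March 2131 → March 9, 2131.

March 9, 2131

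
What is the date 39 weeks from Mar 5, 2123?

December 3, 2123

Counting forward 39 weeks = 273 days from March 5, 2123.
March has 31 days, so 31 − 5 = 26 days remain after March 5, 2123; 273 − 26 = 247 left.
April 2123 has 30 days: 247 − 30 = 217 left.
May 2123 has 31 days: 217 − 31 = 186 left.
June 2123 has 30 days: 186 − 30 = 156 left.
July 2123 has 31 days: 156 − 31 = 125 left.
August 2123 has 31 days: 125 − 31 = 94 left.
September 2123 has 30 days: 94 − 30 = 64 left.
October 2123 has 31 days: 64 − 31 = 33 left.
November 2123 has 30 days: 33 − 30 = 3 left.
3 days into December 2123 → December 3, 2123.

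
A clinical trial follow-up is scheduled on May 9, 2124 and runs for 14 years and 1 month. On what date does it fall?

June 9, 2138

Counting forward 14 years and 1 month from May 9, 2124.
+14 years → 2138; month 5 + 1 = 6 → June 2138.
Day 9 is valid in June, giving June 9, 2138.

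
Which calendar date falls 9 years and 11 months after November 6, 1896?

October 6, 1906

Advancing 9 years and 11 months from November 6, 1896.
+9 years → 1905; month 11 + 11 = 22, which is month 10 of year 1906 → October 1906.
Day 6 is valid in October, giving October 6, 1906.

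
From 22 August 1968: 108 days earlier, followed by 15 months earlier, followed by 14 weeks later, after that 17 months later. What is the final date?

October 15, 1968

Subtracting 108 days from August 22, 1968:
Going back 22 days from August 22, 1968 reaches the end of the previous month; 108 − 22 = 86 left.
July 1968 has 31 days: 86 − 31 = 55 left.
June 1968 has 30 days: 55 − 30 = 25 left.
May 1968 has 31 days; 31 − 25 = 6 → May 6, 1968.
Going back 15 months from May 6, 1968:
month 5 − 15 = -10, which is month 2 of year 1967 → February 1967.
Day 6 is valid in February, giving February 6, 1967.
Advancing 14 weeks (= 98 days) from February 6, 1967:
February has 28 days, so 28 − 6 = 22 days remain after February 6, 1967; 98 − 22 = 76 left.
March 1967 has 31 days: 76 − 31 = 45 left.
April 1967 has 30 days: 45 − 30 = 15 left.
15 days into May 1967 → May 15, 1967.
Counting forward 17 months from May 15, 1967:
month 5 + 17 = 22, which is month 10 of year 1968 → October 1968.
Day 15 is valid in October, giving October 15, 1968.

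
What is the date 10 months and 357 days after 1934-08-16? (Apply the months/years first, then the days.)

June 7, 1936

Advancing 10 months and 357 days from August 16, 1934: first the month/year part, then the days.
month 8 + 10 = 18, which is month 6 of year 1935 → June 1935.
Day 16 is valid in June, giving June 16, 1935.
Now add 357 days from June 16, 1935.
June has 30 days, so 30 − 16 = 14 days remain after June 16, 1935; 357 − 14 = 343 left.
July 1935 has 31 days: 343 − 31 = 312 left.
August 1935 has 31 days: 312 − 31 = 281 left.
September 1935 has 30 days: 281 − 30 = 251 left.
October 1935 has 31 days: 251 − 31 = 220 left.
November 1935 has 30 days: 220 − 30 = 190 left.
December 1935 has 31 days: 190 − 31 = 159 left.
January 1936 has 31 days: 159 − 31 = 128 left.
February 1936 has 29 days (1936 is a leap year): 128 − 29 = 99 left.
March 1936 has 31 days: 99 − 31 = 68 left.
April 1936 has 30 days: 68 − 30 = 38 left.
May 1936 has 31 days: 38 − 31 = 7 left.
7 days into June 1936 → June 7, 1936.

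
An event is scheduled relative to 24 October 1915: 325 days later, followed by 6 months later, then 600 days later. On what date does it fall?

November 3, 1918

Counting forward 325 days from October 24, 1915:
October has 31 days, so 31 − 24 = 7 days remain after October 24, 1915; 325 − 7 = 318 left.
November 1915 has 30 days: 318 − 30 = 288 left.
December 1915 has 31 days: 288 − 31 = 257 left.
January 1916 has 31 days: 257 − 31 = 226 left.
February 1916 has 29 days (1916 is a leap year): 226 − 29 = 197 left.
March 1916 has 31 days: 197 − 31 = 166 left.
April 1916 has 30 days: 166 − 30 = 136 left.
May 1916 has 31 days: 136 − 31 = 105 left.
June 1916 has 30 days: 105 − 30 = 75 left.
July 1916 has 31 days: 75 − 31 = 44 left.
August 1916 has 31 days: 44 − 31 = 13 left.
13 days into September 1916 → September 13, 1916.
Advancing 6 months from September 13, 1916:
month 9 + 6 = 15, which is month 3 of year 1917 → March 1917.
Day 13 is valid in March, giving March 13, 1917.
Advancing 600 days from March 13, 1917:
March has 31 days, so 31 − 13 = 18 days remain after March 13, 1917; 600 − 18 = 582 left.
April 1917 has 30 days: 582 − 30 = 552 left.
May 1917 has 31 days: 552 − 31 = 521 left.
June 1917 has 30 days: 521 − 30 = 491 left.
July 1917 has 31 days: 491 − 31 = 460 left.
August 1917 has 31 days: 460 − 31 = 429 left.
September 1917 has 30 days: 429 − 30 = 399 left.
October 1917 has 31 days: 399 − 31 = 368 left.
November 1917 has 30 days: 368 − 30 = 338 left.
December 1917 has 31 days: 338 − 31 = 307 left.
January 1918 has 31 days: 307 − 31 = 276 left.
February 1918 has 28 days (1918 is not a leap year): 276 − 28 = 248 left.
March 1918 has 31 days: 248 − 31 = 217 left.
April 1918 has 30 days: 217 − 30 = 187 left.
May 1918 has 31 days: 187 − 31 = 156 left.
June 1918 has 30 days: 156 − 30 = 126 left.
July 1918 has 31 days: 126 − 31 = 95 left.
August 1918 has 31 days: 95 − 31 = 64 left.
September 1918 has 30 days: 64 − 30 = 34 left.
October 1918 has 31 days: 34 − 31 = 3 left.
3 days into November 1918 → November 3, 1918.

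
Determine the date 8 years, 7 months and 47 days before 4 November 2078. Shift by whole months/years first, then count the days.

Subtracting 8 years, 7 months and 47 days from November 4, 2078: first the month/year part, then the days.
-8 years → 2070; month 11 − 7 = 4 → April 2070.
Day 4 is valid in April, giving April 4, 2070.
Now subtract 47 days from April 4, 2070.
Going back 4 days from April 4, 2070 reaches the end of the previous month; 47 − 4 = 43 left.
March 2070 has 31 days: 43 − 31 = 12 left.
February 2070 has 28 days; 28 − 12 = 16 → February 16, 2070.

February 16, 2070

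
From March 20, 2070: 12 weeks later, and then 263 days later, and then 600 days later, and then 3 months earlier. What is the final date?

Adding 12 weeks (= 84 days) from March 20, 2070:
March has 31 days, so 31 − 20 = 11 days remain after March 20, 2070; 84 − 11 = 73 left.
April 2070 has 30 days: 73 − 30 = 43 left.
May 2070 has 31 days: 43 − 31 = 12 left.
12 days into June 2070 → June 12, 2070.
Counting forward 263 days from June 12, 2070:
June has 30 days, so 30 − 12 = 18 days remain after June 12, 2070; 263 − 18 = 245 left.
July 2070 has 31 days: 245 − 31 = 214 left.
August 2070 has 31 days: 214 − 31 = 183 left.
September 2070 has 30 days: 183 − 30 = 153 left.
October 2070 has 31 days: 153 − 31 = 122 left.
November 2070 has 30 days: 122 − 30 = 92 left.
December 2070 has 31 days: 92 − 31 = 61 left.
January 2071 has 31 days: 61 − 31 = 30 left.
February 2071 has 28 days (2071 is not a leap year): 30 − 28 = 2 left.
2 days into March 2071 → March 2, 2071.
Advancing 600 days from March 2, 2071:
March has 31 days, so 31 − 2 = 29 days remain after March 2, 2071; 600 − 29 = 571 left.
April 2071 has 30 days: 571 − 30 = 541 left.
May 2071 has 31 days: 541 − 31 = 510 left.
June 2071 has 30 days: 510 − 30 = 480 left.
July 2071 has 31 days: 480 − 31 = 449 left.
August 2071 has 31 days: 449 − 31 = 418 left.
September 2071 has 30 days: 418 − 30 = 388 left.
October 2071 has 31 days: 388 − 31 = 357 left.
November 2071 has 30 days: 357 − 30 = 327 left.
December 2071 has 31 days: 327 − 31 = 296 left.
January 2072 has 31 days: 296 − 31 = 265 left.
February 2072 has 29 days (2072 is a leap year): 265 − 29 = 236 left.
March 2072 has 31 days: 236 − 31 = 205 left.
April 2072 has 30 days: 205 − 30 = 175 left.
May 2072 has 31 days: 175 − 31 = 144 left.
June 2072 has 30 days: 144 − 30 = 114 left.
July 2072 has 31 days: 114 − 31 = 83 left.
August 2072 has 31 days: 83 − 31 = 52 left.
September 2072 has 30 days: 52 − 30 = 22 left.
22 days into October 2072 → October 22, 2072.
Counting back 3 months from October 22, 2072:
month 10 − 3 = 7 → July 2072.
Day 22 is valid in July, giving July 22, 2072.

July 22, 2072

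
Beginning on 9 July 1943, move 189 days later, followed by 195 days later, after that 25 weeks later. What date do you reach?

Adding 189 days from July 9, 1943:
July has 31 days, so 31 − 9 = 22 days remain after July 9, 1943; 189 − 22 = 167 left.
August 1943 has 31 days: 167 − 31 = 136 left.
September 1943 has 30 days: 136 − 30 = 106 left.
October 1943 has 31 days: 106 − 31 = 75 left.
November 1943 has 30 days: 75 − 30 = 45 left.
December 1943 has 31 days: 45 − 31 = 14 left.
14 days into January 1944 → January 14, 1944.
Advancing 195 days from January 14, 1944:
January has 31 days, so 31 − 14 = 17 days remain after January 14, 1944; 195 − 17 = 178 left.
February 1944 has 29 days (1944 is a leap year): 178 − 29 = 149 left.
March 1944 has 31 days: 149 − 31 = 118 left.
April 1944 has 30 days: 118 − 30 = 88 left.
May 1944 has 31 days: 88 − 31 = 57 left.
June 1944 has 30 days: 57 − 30 = 27 left.
27 days into July 1944 → July 27, 1944.
Adding 25 weeks (= 175 days) from July 27, 1944:
July has 31 days, so 31 − 27 = 4 days remain after July 27, 1944; 175 − 4 = 171 left.
August 1944 has 31 days: 171 − 31 = 140 left.
September 1944 has 30 days: 140 − 30 = 110 left.
October 1944 has 31 days: 110 − 31 = 79 left.
November 1944 has 30 days: 79 − 30 = 49 left.
December 1944 has 31 days: 49 − 31 = 18 left.
18 days into January 1945 → January 18, 1945.

January 18, 1945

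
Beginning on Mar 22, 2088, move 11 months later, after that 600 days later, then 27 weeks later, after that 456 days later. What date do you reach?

July 21, 2092

Counting forward 11 months from March 22, 2088:
month 3 + 11 = 14, which is month 2 of year 2089 → February 2089.
Day 22 is valid in February, giving February 22, 2089.
Counting forward 600 days from February 22, 2089:
February has 28 days, so 28 − 22 = 6 days remain after February 22, 2089; 600 − 6 = 594 left.
March 2089 has 31 days: 594 − 31 = 563 left.
April 2089 has 30 days: 563 − 30 = 533 left.
May 2089 has 31 days: 533 − 31 = 502 left.
June 2089 has 30 days: 502 − 30 = 472 left.
July 2089 has 31 days: 472 − 31 = 441 left.
August 2089 has 31 days: 441 − 31 = 410 left.
September 2089 has 30 days: 410 − 30 = 380 left.
October 2089 has 31 days: 380 − 31 = 349 left.
November 2089 has 30 days: 349 − 30 = 319 left.
December 2089 has 31 days: 319 − 31 = 288 left.
January 2090 has 31 days: 288 − 31 = 257 left.
February 2090 has 28 days (2090 is not a leap year): 257 − 28 = 229 left.
March 2090 has 31 days: 229 − 31 = 198 left.
April 2090 has 30 days: 198 − 30 = 168 left.
May 2090 has 31 days: 168 − 31 = 137 left.
June 2090 has 30 days: 137 − 30 = 107 left.
July 2090 has 31 days: 107 − 31 = 76 left.
August 2090 has 31 days: 76 − 31 = 45 left.
September 2090 has 30 days: 45 − 30 = 15 left.
15 days into October 2090 → October 15, 2090.
Adding 27 weeks (= 189 days) from October 15, 2090:
October has 31 days, so 31 − 15 = 16 days remain after October 15, 2090; 189 − 16 = 173 left.
November 2090 has 30 days: 173 − 30 = 143 left.
December 2090 has 31 days: 143 − 31 = 112 left.
January 2091 has 31 days: 112 − 31 = 81 left.
February 2091 has 28 days (2091 is not a leap year): 81 − 28 = 53 left.
March 2091 has 31 days: 53 − 31 = 22 left.
22 days into April 2091 → April 22, 2091.
Counting forward 456 days from April 22, 2091:
April has 30 days, so 30 − 22 = 8 days remain after April 22, 2091; 456 − 8 = 448 left.
May 2091 has 31 days: 448 − 31 = 417 left.
June 2091 has 30 days: 417 − 30 = 387 left.
July 2091 has 31 days: 387 − 31 = 356 left.
August 2091 has 31 days: 356 − 31 = 325 left.
September 2091 has 30 days: 325 − 30 = 295 left.
October 2091 has 31 days: 295 − 31 = 264 left.
November 2091 has 30 days: 264 − 30 = 234 left.
December 2091 has 31 days: 234 − 31 = 203 left.
January 2092 has 31 days: 203 − 31 = 172 left.
February 2092 has 29 days (2092 is a leap year): 172 − 29 = 143 left.
March 2092 has 31 days: 143 − 31 = 112 left.
April 2092 has 30 days: 112 − 30 = 82 left.
May 2092 has 31 days: 82 − 31 = 51 left.
June 2092 has 30 days: 51 − 30 = 21 left.
21 days into July 2092 → July 21, 2092.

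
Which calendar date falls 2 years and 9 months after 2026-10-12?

Advancing 2 years and 9 months from October 12, 2026.
+2 years → 2028; month 10 + 9 = 19, which is month 7 of year 2029 → July 2029.
Day 12 is valid in July, giving July 12, 2029.

July 12, 2029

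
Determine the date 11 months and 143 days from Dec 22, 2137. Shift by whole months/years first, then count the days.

April 14, 2139

Counting forward 11 months and 143 days from December 22, 2137: first the month/year part, then the days.
month 12 + 11 = 23, which is month 11 of year 2138 → November 2138.
Day 22 is valid in November, giving November 22, 2138.
Now add 143 days from November 22, 2138.
November has 30 days, so 30 − 22 = 8 days remain after November 22, 2138; 143 − 8 = 135 left.
December 2138 has 31 days: 135 − 31 = 104 left.
January 2139 has 31 days: 104 − 31 = 73 left.
February 2139 has 28 days (2139 is not a leap year): 73 − 28 = 45 left.
March 2139 has 31 days: 45 − 31 = 14 left.
14 days into April 2139 → April 14, 2139.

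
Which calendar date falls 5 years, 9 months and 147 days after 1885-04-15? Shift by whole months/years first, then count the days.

June 11, 1891

Advancing 5 years, 9 months and 147 days from April 15, 1885: first the month/year part, then the days.
+5 years → 1890; month 4 + 9 = 13, which is month 1 of year 1891 → January 1891.
Day 15 is valid in January, giving January 15, 1891.
Now add 147 days from January 15, 1891.
January has 31 days, so 31 − 15 = 16 days remain after January 15, 1891; 147 − 16 = 131 left.
February 1891 has 28 days (1891 is not a leap year): 131 − 28 = 103 left.
March 1891 has 31 days: 103 − 31 = 72 left.
April 1891 has 30 days: 72 − 30 = 42 left.
May 1891 has 31 days: 42 − 31 = 11 left.
11 days into June 1891 → June 11, 1891.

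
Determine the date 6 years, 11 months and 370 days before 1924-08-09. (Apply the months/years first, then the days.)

September 4, 1916

Counting back 6 years, 11 months and 370 days from August 9, 1924: first the month/year part, then the days.
-6 years → 1918; month 8 − 11 = -3, which is month 9 of year 1917 → September 1917.
Day 9 is valid in September, giving September 9, 1917.
Now subtract 370 days from September 9, 1917.
Going back 9 days from September 9, 1917 reaches the end of the previous month; 370 − 9 = 361 left.
August 1917 has 31 days: 361 − 31 = 330 left.
July 1917 has 31 days: 330 − 31 = 299 left.
June 1917 has 30 days: 299 − 30 = 269 left.
May 1917 has 31 days: 269 − 31 = 238 left.
April 1917 has 30 days: 238 − 30 = 208 left.
March 1917 has 31 days: 208 − 31 = 177 left.
February 1917 has 28 days (1917 is not a leap year): 177 − 28 = 149 left.
January 1917 has 31 days: 149 − 31 = 118 left.
December 1916 has 31 days: 118 − 31 = 87 left.
November 1916 has 30 days: 87 − 30 = 57 left.
October 1916 has 31 days: 57 − 31 = 26 left.
September 1916 has 30 days; 30 − 26 = 4 → September 4, 1916.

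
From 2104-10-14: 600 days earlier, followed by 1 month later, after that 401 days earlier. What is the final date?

February 14, 2102

Subtracting 600 days from October 14, 2104:
Going back 14 days from October 14, 2104 reaches the end of the previous month; 600 − 14 = 586 left.
September 2104 has 30 days: 586 − 30 = 556 left.
August 2104 has 31 days: 556 − 31 = 525 left.
July 2104 has 31 days: 525 − 31 = 494 left.
June 2104 has 30 days: 494 − 30 = 464 left.
May 2104 has 31 days: 464 − 31 = 433 left.
April 2104 has 30 days: 433 − 30 = 403 left.
March 2104 has 31 days: 403 − 31 = 372 left.
February 2104 has 29 days (2104 is a leap year): 372 − 29 = 343 left.
January 2104 has 31 days: 343 − 31 = 312 left.
December 2103 has 31 days: 312 − 31 = 281 left.
November 2103 has 30 days: 281 − 30 = 251 left.
October 2103 has 31 days: 251 − 31 = 220 left.
September 2103 has 30 days: 220 − 30 = 190 left.
August 2103 has 31 days: 190 − 31 = 159 left.
July 2103 has 31 days: 159 − 31 = 128 left.
June 2103 has 30 days: 128 − 30 = 98 left.
May 2103 has 31 days: 98 − 31 = 67 left.
April 2103 has 30 days: 67 − 30 = 37 left.
March 2103 has 31 days: 37 − 31 = 6 left.
February 2103 has 28 days; 28 − 6 = 22 → February 22, 2103.
Counting forward 1 month from February 22, 2103:
month 2 + 1 = 3 → March 2103.
Day 22 is valid in March, giving March 22, 2103.
Going back 401 days from March 22, 2103:
Going back 22 days from March 22, 2103 reaches the end of the previous month; 401 − 22 = 379 left.
February 2103 has 28 days (2103 is not a leap year): 379 − 28 = 351 left.
January 2103 has 31 days: 351 − 31 = 320 left.
December 2102 has 31 days: 320 − 31 = 289 left.
November 2102 has 30 days: 289 − 30 = 259 left.
October 2102 has 31 days: 259 − 31 = 228 left.
September 2102 has 30 days: 228 − 30 = 198 left.
August 2102 has 31 days: 198 − 31 = 167 left.
July 2102 has 31 days: 167 − 31 = 136 left.
June 2102 has 30 days: 136 − 30 = 106 left.
May 2102 has 31 days: 106 − 31 = 75 left.
April 2102 has 30 days: 75 − 30 = 45 left.
March 2102 has 31 days: 45 − 31 = 14 left.
February 2102 has 28 days; 28 − 14 = 14 → February 14, 2102.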